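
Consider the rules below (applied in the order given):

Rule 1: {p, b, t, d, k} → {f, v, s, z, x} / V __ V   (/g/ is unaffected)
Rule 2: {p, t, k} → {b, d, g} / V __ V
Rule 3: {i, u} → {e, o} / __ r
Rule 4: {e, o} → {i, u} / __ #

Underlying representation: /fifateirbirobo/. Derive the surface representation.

Rule 1 (intervocalic spirantization): /t/ is a stop between vowels /a/ and /e/, so it spirantizes to the fricative [s]. /b/ is a stop between vowels /o/ and /o/, so it spirantizes to the fricative [v]. /fifateirbirobo/ → fifaseirbirovo.
Rule 2 (intervocalic voicing): no segment meets the environment; /fifaseirbirovo/ is unchanged.
Rule 3 (pre-rhotic lowering): /i/ is a high vowel immediately before /r/, so it lowers to [e]. /i/ is a high vowel immediately before /r/, so it lowers to [e]. /fifaseirbirovo/ → fifaseerberovo.
Rule 4 (final vowel raising): /o/ is a mid vowel in word-final position, so it raises to [u]. /fifaseerberovo/ → fifaseerberovu.

fifaseerberovu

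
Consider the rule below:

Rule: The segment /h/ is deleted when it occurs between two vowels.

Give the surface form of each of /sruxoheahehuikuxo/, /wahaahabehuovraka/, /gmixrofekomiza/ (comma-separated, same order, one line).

/sruxoheahehuikuxo/: /h/ occurs between vowels /o/ and /e/, so it deletes. /h/ occurs between vowels /a/ and /e/, so it deletes. /h/ occurs between vowels /e/ and /u/, so it deletes. → [sruxoeaeuikuxo].
/wahaahabehuovraka/: /h/ occurs between vowels /a/ and /a/, so it deletes. /h/ occurs between vowels /a/ and /a/, so it deletes. /h/ occurs between vowels /e/ and /u/, so it deletes. → [waaaabeuovraka].
/gmixrofekomiza/: the rule's environment is not met; surfaces unchanged as [gmixrofekomiza].

sruxoeaeuikuxo, waaaabeuovraka, gmixrofekomiza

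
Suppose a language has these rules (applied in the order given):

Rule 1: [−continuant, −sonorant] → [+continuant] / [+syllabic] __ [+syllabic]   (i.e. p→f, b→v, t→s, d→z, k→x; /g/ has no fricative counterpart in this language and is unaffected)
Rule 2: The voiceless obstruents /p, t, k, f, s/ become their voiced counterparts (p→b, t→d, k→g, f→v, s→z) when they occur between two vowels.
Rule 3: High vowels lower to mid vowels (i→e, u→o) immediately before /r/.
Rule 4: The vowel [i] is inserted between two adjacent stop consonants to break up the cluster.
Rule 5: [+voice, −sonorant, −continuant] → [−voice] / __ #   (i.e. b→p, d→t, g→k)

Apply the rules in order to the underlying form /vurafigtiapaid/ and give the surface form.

Rule 1 (intervocalic spirantization): /p/ is a stop between vowels /a/ and /a/, so it spirantizes to the fricative [f]. /vurafigtiapaid/ → vurafigtiafaid.
Rule 2 (intervocalic voicing): /f/ is a voiceless obstruent between vowels /a/ and /i/, so it voices to [v]. /f/ is a voiceless obstruent between vowels /a/ and /a/, so it voices to [v]. /vurafigtiafaid/ → vuravigtiavaid.
Rule 3 (pre-rhotic lowering): /u/ is a high vowel immediately before /r/, so it lowers to [o]. /vuravigtiavaid/ → voravigtiavaid.
Rule 4 (stop-cluster i-epenthesis): /g/ and /t/ form a stop–stop cluster, so [i] is inserted between them. /voravigtiavaid/ → voravigitiavaid.
Rule 5 (final devoicing): /d/ is a voiced stop in word-final position, so it devoices to [t]. /voravigitiavaid/ → voravigitiavait.

voravigitiavait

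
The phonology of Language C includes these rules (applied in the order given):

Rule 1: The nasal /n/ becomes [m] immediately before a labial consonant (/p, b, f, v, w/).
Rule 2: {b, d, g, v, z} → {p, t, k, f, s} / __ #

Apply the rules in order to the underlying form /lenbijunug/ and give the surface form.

lembijunuk

Rule 1 (nasal place assimilation): /n/ precedes the labial consonant /b/, so it assimilates in place to [m]. /lenbijunug/ → lembijunug.
Rule 2 (final devoicing): /g/ is a voiced obstruent in word-final position, so it devoices to [k]. /lembijunug/ → lembijunuk.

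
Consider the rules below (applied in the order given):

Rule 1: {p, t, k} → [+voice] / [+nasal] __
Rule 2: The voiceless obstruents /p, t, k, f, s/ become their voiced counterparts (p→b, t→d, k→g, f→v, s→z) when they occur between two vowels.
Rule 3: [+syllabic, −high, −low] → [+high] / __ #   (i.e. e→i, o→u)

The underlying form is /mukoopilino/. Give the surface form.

mugoobilinu

Rule 1 (post-nasal voicing): no segment meets the environment; /mukoopilino/ is unchanged.
Rule 2 (intervocalic voicing): /k/ is a voiceless obstruent between vowels /u/ and /o/, so it voices to [g]. /p/ is a voiceless obstruent between vowels /o/ and /i/, so it voices to [b]. /mukoopilino/ → mugoobilino.
Rule 3 (final vowel raising): /o/ is a mid vowel in word-final position, so it raises to [u]. /mugoobilino/ → mugoobilinu.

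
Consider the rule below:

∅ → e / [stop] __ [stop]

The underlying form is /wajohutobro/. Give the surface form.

No segment of /wajohutobro/ meets the structural description of the rule, so the form surfaces unchanged.

wajohutobro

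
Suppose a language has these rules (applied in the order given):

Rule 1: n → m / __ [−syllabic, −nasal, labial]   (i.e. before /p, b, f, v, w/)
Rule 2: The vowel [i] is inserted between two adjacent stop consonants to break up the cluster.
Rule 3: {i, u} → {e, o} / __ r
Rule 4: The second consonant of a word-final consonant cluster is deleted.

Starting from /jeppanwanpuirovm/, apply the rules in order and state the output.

jepipamwampuerov

Rule 1 (nasal place assimilation): /n/ precedes the labial consonant /w/, so it assimilates in place to [m]. /n/ precedes the labial consonant /p/, so it assimilates in place to [m]. /jeppanwanpuirovm/ → jeppamwampuirovm.
Rule 2 (stop-cluster i-epenthesis): /p/ and /p/ form a stop–stop cluster, so [i] is inserted between them. /jeppamwampuirovm/ → jepipamwampuirovm.
Rule 3 (pre-rhotic lowering): /i/ is a high vowel immediately before /r/, so it lowers to [e]. /jepipamwampuirovm/ → jepipamwampuerovm.
Rule 4 (final cluster simplification): /m/ is the second consonant of a word-final cluster /vm/, so it deletes. /jepipamwampuerovm/ → jepipamwampuerov.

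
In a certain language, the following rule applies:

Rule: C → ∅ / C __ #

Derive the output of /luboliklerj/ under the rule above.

lubolikler

/j/ is the second consonant of a word-final cluster /rj/, so it deletes.
The other instances of /l/, /b/, /k/, /r/ do not occur in the required environment and remain unchanged.
Surface form: [lubolikler].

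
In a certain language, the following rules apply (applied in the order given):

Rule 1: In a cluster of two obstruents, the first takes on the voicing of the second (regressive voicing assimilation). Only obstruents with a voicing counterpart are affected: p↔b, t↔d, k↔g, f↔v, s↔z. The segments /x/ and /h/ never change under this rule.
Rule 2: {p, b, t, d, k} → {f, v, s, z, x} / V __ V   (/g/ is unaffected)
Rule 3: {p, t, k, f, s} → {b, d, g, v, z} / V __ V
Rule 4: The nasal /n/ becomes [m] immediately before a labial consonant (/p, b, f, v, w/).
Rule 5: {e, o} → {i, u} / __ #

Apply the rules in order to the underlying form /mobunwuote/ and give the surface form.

Rule 1 (regressive voicing assimilation): no segment meets the environment; /mobunwuote/ is unchanged.
Rule 2 (intervocalic spirantization): /b/ is a stop between vowels /o/ and /u/, so it spirantizes to the fricative [v]. /t/ is a stop between vowels /o/ and /e/, so it spirantizes to the fricative [s]. /mobunwuote/ → movunwuose.
Rule 3 (intervocalic voicing): /s/ is a voiceless obstruent between vowels /o/ and /e/, so it voices to [z]. /movunwuose/ → movunwuoze.
Rule 4 (nasal place assimilation): /n/ precedes the labial consonant /w/, so it assimilates in place to [m]. /movunwuoze/ → movumwuoze.
Rule 5 (final vowel raising): /e/ is a mid vowel in word-final position, so it raises to [i]. /movumwuoze/ → movumwuozi.

movumwuozi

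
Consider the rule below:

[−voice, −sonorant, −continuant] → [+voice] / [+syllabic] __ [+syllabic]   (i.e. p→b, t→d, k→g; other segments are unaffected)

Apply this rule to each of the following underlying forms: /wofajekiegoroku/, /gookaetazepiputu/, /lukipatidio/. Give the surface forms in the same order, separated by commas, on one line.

/wofajekiegoroku/: /k/ is a voiceless stop between vowels /e/ and /i/, so it voices to [g]. /k/ is a voiceless stop between vowels /o/ and /u/, so it voices to [g]. → [wofajegiegorogu].
/gookaetazepiputu/: /k/ is a voiceless stop between vowels /o/ and /a/, so it voices to [g]. /t/ is a voiceless stop between vowels /e/ and /a/, so it voices to [d]. /p/ is a voiceless stop between vowels /e/ and /i/, so it voices to [b]. /p/ is a voiceless stop between vowels /i/ and /u/, so it voices to [b]. /t/ is a voiceless stop between vowels /u/ and /u/, so it voices to [d]. → [googaedazebibudu].
/lukipatidio/: /k/ is a voiceless stop between vowels /u/ and /i/, so it voices to [g]. /p/ is a voiceless stop between vowels /i/ and /a/, so it voices to [b]. /t/ is a voiceless stop between vowels /a/ and /i/, so it voices to [d]. → [lugibadidio].

wofajegiegorogu, googaedazebibudu, lugibadidio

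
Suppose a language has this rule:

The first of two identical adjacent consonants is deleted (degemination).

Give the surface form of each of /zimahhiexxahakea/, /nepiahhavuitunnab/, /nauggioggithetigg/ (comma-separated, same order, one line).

zimahiexahakea, nepiahavuitunab, naugiogithetig

/zimahhiexxahakea/: /hh/ is a geminate; the first /h/ deletes. /xx/ is a geminate; the first /x/ deletes. → [zimahiexahakea].
/nepiahhavuitunnab/: /hh/ is a geminate; the first /h/ deletes. /nn/ is a geminate; the first /n/ deletes. → [nepiahavuitunab].
/nauggioggithetigg/: /gg/ is a geminate; the first /g/ deletes. /gg/ is a geminate; the first /g/ deletes. /gg/ is a geminate; the first /g/ deletes. → [naugiogithetig].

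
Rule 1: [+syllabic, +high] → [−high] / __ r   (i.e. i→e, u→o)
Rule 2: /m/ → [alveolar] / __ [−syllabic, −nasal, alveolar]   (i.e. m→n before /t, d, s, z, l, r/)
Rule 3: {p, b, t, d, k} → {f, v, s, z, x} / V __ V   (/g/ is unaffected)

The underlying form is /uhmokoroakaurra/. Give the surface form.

Rule 1 (pre-rhotic lowering): /u/ is a high vowel immediately before /r/, so it lowers to [o]. /uhmokoroakaurra/ → uhmokoroakaorra.
Rule 2 (nasal place assimilation): no segment meets the environment; /uhmokoroakaorra/ is unchanged.
Rule 3 (intervocalic spirantization): /k/ is a stop between vowels /o/ and /o/, so it spirantizes to the fricative [x]. /k/ is a stop between vowels /a/ and /a/, so it spirantizes to the fricative [x]. /uhmokoroakaorra/ → uhmoxoroaxaorra.

uhmoxoroaxaorra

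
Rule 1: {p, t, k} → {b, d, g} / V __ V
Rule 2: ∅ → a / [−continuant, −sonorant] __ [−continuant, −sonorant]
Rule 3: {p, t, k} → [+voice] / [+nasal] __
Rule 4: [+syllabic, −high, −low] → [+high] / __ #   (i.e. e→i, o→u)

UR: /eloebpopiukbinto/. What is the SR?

Rule 1 (intervocalic voicing): /p/ is a voiceless stop between vowels /o/ and /i/, so it voices to [b]. /eloebpopiukbinto/ → eloebpobiukbinto.
Rule 2 (stop-cluster a-epenthesis): /b/ and /p/ form a stop–stop cluster, so [a] is inserted between them. /k/ and /b/ form a stop–stop cluster, so [a] is inserted between them. /eloebpobiukbinto/ → eloebapobiukabinto.
Rule 3 (post-nasal voicing): /t/ is a voiceless stop immediately after the nasal /n/, so it voices to [d]. /eloebapobiukabinto/ → eloebapobiukabindo.
Rule 4 (final vowel raising): /o/ is a mid vowel in word-final position, so it raises to [u]. /eloebapobiukabindo/ → eloebapobiukabindu.

eloebapobiukabindu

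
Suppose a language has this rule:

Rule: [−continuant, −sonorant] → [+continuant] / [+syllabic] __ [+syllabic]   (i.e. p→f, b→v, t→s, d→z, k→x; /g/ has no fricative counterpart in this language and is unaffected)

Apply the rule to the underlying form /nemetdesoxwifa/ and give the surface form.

nemetdesoxwifa

No segment of /nemetdesoxwifa/ meets the structural description of the rule, so the form surfaces unchanged.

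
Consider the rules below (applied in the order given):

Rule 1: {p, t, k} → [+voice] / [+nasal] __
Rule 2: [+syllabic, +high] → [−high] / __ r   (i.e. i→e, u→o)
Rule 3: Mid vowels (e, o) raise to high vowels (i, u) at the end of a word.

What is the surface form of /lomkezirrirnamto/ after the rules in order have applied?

lomgezerrernamdu

Rule 1 (post-nasal voicing): /k/ is a voiceless stop immediately after the nasal /m/, so it voices to [g]. /t/ is a voiceless stop immediately after the nasal /m/, so it voices to [d]. /lomkezirrirnamto/ → lomgezirrirnamdo.
Rule 2 (pre-rhotic lowering): /i/ is a high vowel immediately before /r/, so it lowers to [e]. /i/ is a high vowel immediately before /r/, so it lowers to [e]. /lomgezirrirnamdo/ → lomgezerrernamdo.
Rule 3 (final vowel raising): /o/ is a mid vowel in word-final position, so it raises to [u]. /lomgezerrernamdo/ → lomgezerrernamdu.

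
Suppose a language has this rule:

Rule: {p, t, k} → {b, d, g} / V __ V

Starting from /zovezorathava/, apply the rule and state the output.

No segment of /zovezorathava/ meets the structural description of the rule, so the form surfaces unchanged.

zovezorathava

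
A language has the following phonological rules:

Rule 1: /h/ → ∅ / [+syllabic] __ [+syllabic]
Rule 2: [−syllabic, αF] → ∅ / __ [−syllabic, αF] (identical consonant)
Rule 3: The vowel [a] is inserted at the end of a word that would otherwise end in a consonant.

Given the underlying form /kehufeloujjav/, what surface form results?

Rule 1 (intervocalic h-deletion): /h/ occurs between vowels /e/ and /u/, so it deletes. /kehufeloujjav/ → keufeloujjav.
Rule 2 (degemination): /jj/ is a geminate; the first /j/ deletes. /keufeloujjav/ → keufeloujav.
Rule 3 (final a-epenthesis): the form ends in the consonant /v/, so [a] is inserted word-finally. /keufeloujav/ → keufeloujava.

keufeloujava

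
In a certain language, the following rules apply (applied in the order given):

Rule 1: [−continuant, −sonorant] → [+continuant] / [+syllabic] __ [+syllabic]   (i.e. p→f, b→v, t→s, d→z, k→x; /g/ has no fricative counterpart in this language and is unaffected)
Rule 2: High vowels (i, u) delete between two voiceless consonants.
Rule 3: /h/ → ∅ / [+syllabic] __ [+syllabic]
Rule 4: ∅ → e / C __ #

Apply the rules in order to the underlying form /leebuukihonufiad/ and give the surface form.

leevuuxhonufiade

Rule 1 (intervocalic spirantization): /b/ is a stop between vowels /e/ and /u/, so it spirantizes to the fricative [v]. /k/ is a stop between vowels /u/ and /i/, so it spirantizes to the fricative [x]. /leebuukihonufiad/ → leevuuxihonufiad.
Rule 2 (high vowel syncope): /i/ is a high vowel flanked by voiceless consonants /x/ and /h/, so it deletes. /leevuuxihonufiad/ → leevuuxhonufiad.
Rule 3 (intervocalic h-deletion): no segment meets the environment; /leevuuxhonufiad/ is unchanged.
Rule 4 (final e-epenthesis): the form ends in the consonant /d/, so [e] is inserted word-finally. /leevuuxhonufiad/ → leevuuxhonufiade.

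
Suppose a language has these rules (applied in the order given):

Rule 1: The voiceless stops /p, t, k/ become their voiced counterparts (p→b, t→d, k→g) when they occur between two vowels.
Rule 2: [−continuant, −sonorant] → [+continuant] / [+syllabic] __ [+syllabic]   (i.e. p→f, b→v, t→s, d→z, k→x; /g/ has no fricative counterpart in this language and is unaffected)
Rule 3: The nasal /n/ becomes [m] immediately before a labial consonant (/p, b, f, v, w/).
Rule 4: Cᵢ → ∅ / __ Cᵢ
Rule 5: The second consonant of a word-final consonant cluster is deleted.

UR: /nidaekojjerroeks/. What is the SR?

Rule 1 (intervocalic voicing): /k/ is a voiceless stop between vowels /e/ and /o/, so it voices to [g]. /nidaekojjerroeks/ → nidaegojjerroeks.
Rule 2 (intervocalic spirantization): /d/ is a stop between vowels /i/ and /a/, so it spirantizes to the fricative [z]. /nidaegojjerroeks/ → nizaegojjerroeks.
Rule 3 (nasal place assimilation): no segment meets the environment; /nizaegojjerroeks/ is unchanged.
Rule 4 (degemination): /jj/ is a geminate; the first /j/ deletes. /rr/ is a geminate; the first /r/ deletes. /nizaegojjerroeks/ → nizaegojeroeks.
Rule 5 (final cluster simplification): /s/ is the second consonant of a word-final cluster /ks/, so it deletes. /nizaegojeroeks/ → nizaegojeroek.

nizaegojeroek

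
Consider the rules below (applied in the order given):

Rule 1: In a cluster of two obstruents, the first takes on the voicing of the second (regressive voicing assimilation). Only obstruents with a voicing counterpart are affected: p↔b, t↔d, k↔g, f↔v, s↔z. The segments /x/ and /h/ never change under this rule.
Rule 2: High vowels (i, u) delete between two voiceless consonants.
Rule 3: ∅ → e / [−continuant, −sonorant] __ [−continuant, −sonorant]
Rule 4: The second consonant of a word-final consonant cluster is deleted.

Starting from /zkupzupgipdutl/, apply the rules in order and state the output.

skubzubegibedut

Rule 1 (regressive voicing assimilation): /z/ precedes the voiceless obstruent /k/, so it devoices to [s] by assimilation. /p/ precedes the voiced obstruent /z/, so it voices to [b] by assimilation. /p/ precedes the voiced obstruent /g/, so it voices to [b] by assimilation. /p/ precedes the voiced obstruent /d/, so it voices to [b] by assimilation. /zkupzupgipdutl/ → skubzubgibdutl.
Rule 2 (high vowel syncope): no segment meets the environment; /skubzubgibdutl/ is unchanged.
Rule 3 (stop-cluster e-epenthesis): /b/ and /g/ form a stop–stop cluster, so [e] is inserted between them. /b/ and /d/ form a stop–stop cluster, so [e] is inserted between them. /skubzubgibdutl/ → skubzubegibedutl.
Rule 4 (final cluster simplification): /l/ is the second consonant of a word-final cluster /tl/, so it deletes. /skubzubegibedutl/ → skubzubegibedut.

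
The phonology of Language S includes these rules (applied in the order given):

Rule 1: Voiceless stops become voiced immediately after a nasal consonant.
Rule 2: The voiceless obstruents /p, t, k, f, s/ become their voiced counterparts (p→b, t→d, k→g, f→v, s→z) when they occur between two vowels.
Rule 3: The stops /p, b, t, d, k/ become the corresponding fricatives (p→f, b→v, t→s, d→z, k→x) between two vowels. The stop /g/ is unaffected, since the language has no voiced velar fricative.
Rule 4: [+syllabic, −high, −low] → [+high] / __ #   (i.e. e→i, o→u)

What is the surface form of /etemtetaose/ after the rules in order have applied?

Rule 1 (post-nasal voicing): /t/ is a voiceless stop immediately after the nasal /m/, so it voices to [d]. /etemtetaose/ → etemdetaose.
Rule 2 (intervocalic voicing): /t/ is a voiceless obstruent between vowels /e/ and /e/, so it voices to [d]. /t/ is a voiceless obstruent between vowels /e/ and /a/, so it voices to [d]. /s/ is a voiceless obstruent between vowels /o/ and /e/, so it voices to [z]. /etemdetaose/ → edemdedaoze.
Rule 3 (intervocalic spirantization): /d/ is a stop between vowels /e/ and /e/, so it spirantizes to the fricative [z]. /d/ is a stop between vowels /e/ and /a/, so it spirantizes to the fricative [z]. /edemdedaoze/ → ezemdezaoze.
Rule 4 (final vowel raising): /e/ is a mid vowel in word-final position, so it raises to [i]. /ezemdezaoze/ → ezemdezaozi.

ezemdezaozi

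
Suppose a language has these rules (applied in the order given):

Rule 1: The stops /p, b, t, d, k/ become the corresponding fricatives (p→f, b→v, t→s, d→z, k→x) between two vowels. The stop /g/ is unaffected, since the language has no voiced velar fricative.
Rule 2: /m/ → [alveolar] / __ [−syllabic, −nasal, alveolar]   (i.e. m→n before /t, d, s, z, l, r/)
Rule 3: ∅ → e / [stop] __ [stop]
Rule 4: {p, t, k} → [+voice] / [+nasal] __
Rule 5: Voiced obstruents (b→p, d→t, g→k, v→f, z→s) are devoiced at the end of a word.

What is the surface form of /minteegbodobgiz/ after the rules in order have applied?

mindeegebozobegis

Rule 1 (intervocalic spirantization): /d/ is a stop between vowels /o/ and /o/, so it spirantizes to the fricative [z]. /minteegbodobgiz/ → minteegbozobgiz.
Rule 2 (nasal place assimilation): no segment meets the environment; /minteegbozobgiz/ is unchanged.
Rule 3 (stop-cluster e-epenthesis): /g/ and /b/ form a stop–stop cluster, so [e] is inserted between them. /b/ and /g/ form a stop–stop cluster, so [e] is inserted between them. /minteegbozobgiz/ → minteegebozobegiz.
Rule 4 (post-nasal voicing): /t/ is a voiceless stop immediately after the nasal /n/, so it voices to [d]. /minteegebozobegiz/ → mindeegebozobegiz.
Rule 5 (final devoicing): /z/ is a voiced obstruent in word-final position, so it devoices to [s]. /mindeegebozobegiz/ → mindeegebozobegis.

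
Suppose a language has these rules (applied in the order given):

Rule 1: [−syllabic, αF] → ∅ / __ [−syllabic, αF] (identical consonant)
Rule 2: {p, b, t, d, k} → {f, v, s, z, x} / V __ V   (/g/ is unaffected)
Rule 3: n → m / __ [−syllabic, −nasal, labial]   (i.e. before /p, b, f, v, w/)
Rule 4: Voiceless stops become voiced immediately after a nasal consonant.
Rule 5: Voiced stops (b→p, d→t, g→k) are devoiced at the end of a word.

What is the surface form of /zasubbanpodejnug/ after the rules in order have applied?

zasuvambozejnuk

Rule 1 (degemination): /bb/ is a geminate; the first /b/ deletes. /zasubbanpodejnug/ → zasubanpodejnug.
Rule 2 (intervocalic spirantization): /b/ is a stop between vowels /u/ and /a/, so it spirantizes to the fricative [v]. /d/ is a stop between vowels /o/ and /e/, so it spirantizes to the fricative [z]. /zasubanpodejnug/ → zasuvanpozejnug.
Rule 3 (nasal place assimilation): /n/ precedes the labial consonant /p/, so it assimilates in place to [m]. /zasuvanpozejnug/ → zasuvampozejnug.
Rule 4 (post-nasal voicing): /p/ is a voiceless stop immediately after the nasal /m/, so it voices to [b]. /zasuvampozejnug/ → zasuvambozejnug.
Rule 5 (final devoicing): /g/ is a voiced stop in word-final position, so it devoices to [k]. /zasuvambozejnug/ → zasuvambozejnuk.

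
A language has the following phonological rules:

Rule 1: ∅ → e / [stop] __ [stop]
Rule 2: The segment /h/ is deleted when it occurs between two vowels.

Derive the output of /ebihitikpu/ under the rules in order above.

Rule 1 (stop-cluster e-epenthesis): /k/ and /p/ form a stop–stop cluster, so [e] is inserted between them. /ebihitikpu/ → ebihitikepu.
Rule 2 (intervocalic h-deletion): /h/ occurs between vowels /i/ and /i/, so it deletes. /ebihitikepu/ → ebiitikepu.

ebiitikepu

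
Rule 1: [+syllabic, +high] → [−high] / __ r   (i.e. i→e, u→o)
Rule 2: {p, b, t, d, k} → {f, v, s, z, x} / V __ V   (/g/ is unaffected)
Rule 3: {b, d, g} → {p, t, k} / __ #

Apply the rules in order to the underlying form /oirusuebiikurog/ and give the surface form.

Rule 1 (pre-rhotic lowering): /i/ is a high vowel immediately before /r/, so it lowers to [e]. /u/ is a high vowel immediately before /r/, so it lowers to [o]. /oirusuebiikurog/ → oerusuebiikorog.
Rule 2 (intervocalic spirantization): /b/ is a stop between vowels /e/ and /i/, so it spirantizes to the fricative [v]. /k/ is a stop between vowels /i/ and /o/, so it spirantizes to the fricative [x]. /oerusuebiikorog/ → oerusueviixorog.
Rule 3 (final devoicing): /g/ is a voiced stop in word-final position, so it devoices to [k]. /oerusueviixorog/ → oerusueviixorok.

oerusueviixorok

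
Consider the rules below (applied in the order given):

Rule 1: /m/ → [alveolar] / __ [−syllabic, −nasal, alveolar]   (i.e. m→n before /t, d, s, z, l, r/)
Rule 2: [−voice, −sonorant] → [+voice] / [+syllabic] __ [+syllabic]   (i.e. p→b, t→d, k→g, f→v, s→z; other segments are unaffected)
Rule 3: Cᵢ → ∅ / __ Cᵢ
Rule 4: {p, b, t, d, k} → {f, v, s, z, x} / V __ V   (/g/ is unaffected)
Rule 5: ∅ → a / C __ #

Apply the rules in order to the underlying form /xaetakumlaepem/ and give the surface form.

Rule 1 (nasal place assimilation): /m/ precedes the alveolar consonant /l/, so it assimilates in place to [n]. /xaetakumlaepem/ → xaetakunlaepem.
Rule 2 (intervocalic voicing): /t/ is a voiceless obstruent between vowels /e/ and /a/, so it voices to [d]. /k/ is a voiceless obstruent between vowels /a/ and /u/, so it voices to [g]. /p/ is a voiceless obstruent between vowels /e/ and /e/, so it voices to [b]. /xaetakunlaepem/ → xaedagunlaebem.
Rule 3 (degemination): no segment meets the environment; /xaedagunlaebem/ is unchanged.
Rule 4 (intervocalic spirantization): /d/ is a stop between vowels /e/ and /a/, so it spirantizes to the fricative [z]. /b/ is a stop between vowels /e/ and /e/, so it spirantizes to the fricative [v]. /xaedagunlaebem/ → xaezagunlaevem.
Rule 5 (final a-epenthesis): the form ends in the consonant /m/, so [a] is inserted word-finally. /xaezagunlaevem/ → xaezagunlaevema.

xaezagunlaevema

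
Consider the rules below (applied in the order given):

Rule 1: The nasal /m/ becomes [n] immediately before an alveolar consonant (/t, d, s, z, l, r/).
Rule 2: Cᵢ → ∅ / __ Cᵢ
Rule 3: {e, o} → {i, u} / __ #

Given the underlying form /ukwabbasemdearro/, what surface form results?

Rule 1 (nasal place assimilation): /m/ precedes the alveolar consonant /d/, so it assimilates in place to [n]. /ukwabbasemdearro/ → ukwabbasendearro.
Rule 2 (degemination): /bb/ is a geminate; the first /b/ deletes. /rr/ is a geminate; the first /r/ deletes. /ukwabbasendearro/ → ukwabasendearo.
Rule 3 (final vowel raising): /o/ is a mid vowel in word-final position, so it raises to [u]. /ukwabasendearo/ → ukwabasendearu.

ukwabasendearu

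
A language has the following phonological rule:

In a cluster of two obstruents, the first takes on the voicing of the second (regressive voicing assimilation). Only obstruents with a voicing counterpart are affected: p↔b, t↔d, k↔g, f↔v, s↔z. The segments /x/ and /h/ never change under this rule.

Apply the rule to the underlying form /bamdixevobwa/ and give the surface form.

bamdixevobwa

No segment of /bamdixevobwa/ meets the structural description of the rule, so the form surfaces unchanged.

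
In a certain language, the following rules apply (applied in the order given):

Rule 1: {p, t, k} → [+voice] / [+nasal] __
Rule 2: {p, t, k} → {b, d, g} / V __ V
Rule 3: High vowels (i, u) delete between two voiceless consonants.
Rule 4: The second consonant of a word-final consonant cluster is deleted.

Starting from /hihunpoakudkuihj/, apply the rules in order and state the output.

hhunboagudkuih

Rule 1 (post-nasal voicing): /p/ is a voiceless stop immediately after the nasal /n/, so it voices to [b]. /hihunpoakudkuihj/ → hihunboakudkuihj.
Rule 2 (intervocalic voicing): /k/ is a voiceless stop between vowels /a/ and /u/, so it voices to [g]. /hihunboakudkuihj/ → hihunboagudkuihj.
Rule 3 (high vowel syncope): /i/ is a high vowel flanked by voiceless consonants /h/ and /h/, so it deletes. /hihunboagudkuihj/ → hhunboagudkuihj.
Rule 4 (final cluster simplification): /j/ is the second consonant of a word-final cluster /hj/, so it deletes. /hhunboagudkuihj/ → hhunboagudkuih.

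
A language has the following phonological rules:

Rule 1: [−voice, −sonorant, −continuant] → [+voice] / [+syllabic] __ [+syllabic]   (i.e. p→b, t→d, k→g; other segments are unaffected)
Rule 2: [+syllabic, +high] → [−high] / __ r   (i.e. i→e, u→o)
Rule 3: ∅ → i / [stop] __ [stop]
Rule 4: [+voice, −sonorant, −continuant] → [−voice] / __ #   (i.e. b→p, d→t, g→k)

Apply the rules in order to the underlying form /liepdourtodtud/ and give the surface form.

Rule 1 (intervocalic voicing): no segment meets the environment; /liepdourtodtud/ is unchanged.
Rule 2 (pre-rhotic lowering): /u/ is a high vowel immediately before /r/, so it lowers to [o]. /liepdourtodtud/ → liepdoortodtud.
Rule 3 (stop-cluster i-epenthesis): /p/ and /d/ form a stop–stop cluster, so [i] is inserted between them. /d/ and /t/ form a stop–stop cluster, so [i] is inserted between them. /liepdoortodtud/ → liepidoortoditud.
Rule 4 (final devoicing): /d/ is a voiced stop in word-final position, so it devoices to [t]. /liepidoortoditud/ → liepidoortoditut.

liepidoortoditut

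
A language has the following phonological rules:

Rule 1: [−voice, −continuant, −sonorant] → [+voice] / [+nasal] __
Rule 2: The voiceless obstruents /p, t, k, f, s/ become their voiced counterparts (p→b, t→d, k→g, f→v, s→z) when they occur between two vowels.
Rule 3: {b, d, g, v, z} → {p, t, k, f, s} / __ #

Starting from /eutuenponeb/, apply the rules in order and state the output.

euduenbonep

Rule 1 (post-nasal voicing): /p/ is a voiceless stop immediately after the nasal /n/, so it voices to [b]. /eutuenponeb/ → eutuenboneb.
Rule 2 (intervocalic voicing): /t/ is a voiceless obstruent between vowels /u/ and /u/, so it voices to [d]. /eutuenboneb/ → euduenboneb.
Rule 3 (final devoicing): /b/ is a voiced obstruent in word-final position, so it devoices to [p]. /euduenboneb/ → euduenbonep.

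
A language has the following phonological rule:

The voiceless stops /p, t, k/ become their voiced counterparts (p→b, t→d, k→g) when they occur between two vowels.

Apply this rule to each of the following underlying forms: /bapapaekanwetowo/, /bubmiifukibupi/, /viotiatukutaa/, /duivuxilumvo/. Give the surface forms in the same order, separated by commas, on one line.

/bapapaekanwetowo/: /p/ is a voiceless stop between vowels /a/ and /a/, so it voices to [b]. /p/ is a voiceless stop between vowels /a/ and /a/, so it voices to [b]. /k/ is a voiceless stop between vowels /e/ and /a/, so it voices to [g]. /t/ is a voiceless stop between vowels /e/ and /o/, so it voices to [d]. → [bababaeganwedowo].
/bubmiifukibupi/: /k/ is a voiceless stop between vowels /u/ and /i/, so it voices to [g]. /p/ is a voiceless stop between vowels /u/ and /i/, so it voices to [b]. → [bubmiifugibubi].
/viotiatukutaa/: /t/ is a voiceless stop between vowels /o/ and /i/, so it voices to [d]. /t/ is a voiceless stop between vowels /a/ and /u/, so it voices to [d]. /k/ is a voiceless stop between vowels /u/ and /u/, so it voices to [g]. /t/ is a voiceless stop between vowels /u/ and /a/, so it voices to [d]. → [viodiadugudaa].
/duivuxilumvo/: the rule's environment is not met; surfaces unchanged as [duivuxilumvo].

bababaeganwedowo, bubmiifugibubi, viodiadugudaa, duivuxilumvo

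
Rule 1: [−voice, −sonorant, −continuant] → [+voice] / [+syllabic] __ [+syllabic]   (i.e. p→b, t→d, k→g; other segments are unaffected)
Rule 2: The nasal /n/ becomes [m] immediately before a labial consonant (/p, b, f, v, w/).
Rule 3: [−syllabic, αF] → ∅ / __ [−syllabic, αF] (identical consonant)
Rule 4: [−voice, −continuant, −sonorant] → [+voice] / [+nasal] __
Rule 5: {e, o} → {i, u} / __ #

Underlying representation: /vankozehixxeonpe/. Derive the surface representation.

Rule 1 (intervocalic voicing): no segment meets the environment; /vankozehixxeonpe/ is unchanged.
Rule 2 (nasal place assimilation): /n/ precedes the labial consonant /p/, so it assimilates in place to [m]. /vankozehixxeonpe/ → vankozehixxeompe.
Rule 3 (degemination): /xx/ is a geminate; the first /x/ deletes. /vankozehixxeompe/ → vankozehixeompe.
Rule 4 (post-nasal voicing): /k/ is a voiceless stop immediately after the nasal /n/, so it voices to [g]. /p/ is a voiceless stop immediately after the nasal /m/, so it voices to [b]. /vankozehixeompe/ → vangozehixeombe.
Rule 5 (final vowel raising): /e/ is a mid vowel in word-final position, so it raises to [i]. /vangozehixeombe/ → vangozehixeombi.

vangozehixeombi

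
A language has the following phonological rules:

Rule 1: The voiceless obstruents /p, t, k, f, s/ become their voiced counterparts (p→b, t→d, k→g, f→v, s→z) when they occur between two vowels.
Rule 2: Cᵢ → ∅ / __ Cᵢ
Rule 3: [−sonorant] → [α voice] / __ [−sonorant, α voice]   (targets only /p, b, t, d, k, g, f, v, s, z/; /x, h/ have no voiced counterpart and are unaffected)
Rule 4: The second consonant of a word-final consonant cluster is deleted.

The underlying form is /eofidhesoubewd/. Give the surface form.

Rule 1 (intervocalic voicing): /f/ is a voiceless obstruent between vowels /o/ and /i/, so it voices to [v]. /s/ is a voiceless obstruent between vowels /e/ and /o/, so it voices to [z]. /eofidhesoubewd/ → eovidhezoubewd.
Rule 2 (degemination): no segment meets the environment; /eovidhezoubewd/ is unchanged.
Rule 3 (regressive voicing assimilation): /d/ precedes the voiceless obstruent /h/, so it devoices to [t] by assimilation. /eovidhezoubewd/ → eovithezoubewd.
Rule 4 (final cluster simplification): /d/ is the second consonant of a word-final cluster /wd/, so it deletes. /eovithezoubewd/ → eovithezoubew.

eovithezoubew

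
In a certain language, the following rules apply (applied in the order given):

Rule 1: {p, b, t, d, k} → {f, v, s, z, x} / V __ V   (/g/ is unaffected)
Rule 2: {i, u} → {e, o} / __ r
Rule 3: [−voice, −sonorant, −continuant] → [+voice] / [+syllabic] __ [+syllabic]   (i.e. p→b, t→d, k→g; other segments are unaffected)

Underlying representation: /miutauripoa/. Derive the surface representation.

miusaorifoa

Rule 1 (intervocalic spirantization): /t/ is a stop between vowels /u/ and /a/, so it spirantizes to the fricative [s]. /p/ is a stop between vowels /i/ and /o/, so it spirantizes to the fricative [f]. /miutauripoa/ → miusaurifoa.
Rule 2 (pre-rhotic lowering): /u/ is a high vowel immediately before /r/, so it lowers to [o]. /miusaurifoa/ → miusaorifoa.
Rule 3 (intervocalic voicing): no segment meets the environment; /miusaorifoa/ is unchanged.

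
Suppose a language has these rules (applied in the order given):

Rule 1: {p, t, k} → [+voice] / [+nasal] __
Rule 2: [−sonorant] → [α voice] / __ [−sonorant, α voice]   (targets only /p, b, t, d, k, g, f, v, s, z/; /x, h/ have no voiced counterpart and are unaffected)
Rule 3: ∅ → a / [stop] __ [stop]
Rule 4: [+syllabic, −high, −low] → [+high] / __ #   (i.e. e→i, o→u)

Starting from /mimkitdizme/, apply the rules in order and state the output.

Rule 1 (post-nasal voicing): /k/ is a voiceless stop immediately after the nasal /m/, so it voices to [g]. /mimkitdizme/ → mimgitdizme.
Rule 2 (regressive voicing assimilation): /t/ precedes the voiced obstruent /d/, so it voices to [d] by assimilation. /mimgitdizme/ → mimgiddizme.
Rule 3 (stop-cluster a-epenthesis): /d/ and /d/ form a stop–stop cluster, so [a] is inserted between them. /mimgiddizme/ → mimgidadizme.
Rule 4 (final vowel raising): /e/ is a mid vowel in word-final position, so it raises to [i]. /mimgidadizme/ → mimgidadizmi.

mimgidadizmi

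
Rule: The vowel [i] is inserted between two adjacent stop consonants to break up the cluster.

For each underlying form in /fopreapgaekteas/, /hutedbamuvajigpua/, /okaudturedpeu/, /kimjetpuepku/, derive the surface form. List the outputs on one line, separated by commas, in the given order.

/fopreapgaekteas/: /p/ and /g/ form a stop–stop cluster, so [i] is inserted between them. /k/ and /t/ form a stop–stop cluster, so [i] is inserted between them. → [fopreapigaekiteas].
/hutedbamuvajigpua/: /d/ and /b/ form a stop–stop cluster, so [i] is inserted between them. /g/ and /p/ form a stop–stop cluster, so [i] is inserted between them. → [hutedibamuvajigipua].
/okaudturedpeu/: /d/ and /t/ form a stop–stop cluster, so [i] is inserted between them. /d/ and /p/ form a stop–stop cluster, so [i] is inserted between them. → [okaudituredipeu].
/kimjetpuepku/: /t/ and /p/ form a stop–stop cluster, so [i] is inserted between them. /p/ and /k/ form a stop–stop cluster, so [i] is inserted between them. → [kimjetipuepiku].

fopreapigaekiteas, hutedibamuvajigipua, okaudituredipeu, kimjetipuepiku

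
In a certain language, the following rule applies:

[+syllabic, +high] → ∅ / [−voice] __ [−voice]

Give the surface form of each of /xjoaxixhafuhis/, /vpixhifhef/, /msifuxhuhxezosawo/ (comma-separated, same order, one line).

/xjoaxixhafuhis/: /i/ is a high vowel flanked by voiceless consonants /x/ and /x/, so it deletes. /u/ is a high vowel flanked by voiceless consonants /f/ and /h/, so it deletes. /i/ is a high vowel flanked by voiceless consonants /h/ and /s/, so it deletes. → [xjoaxxhafhs].
/vpixhifhef/: /i/ is a high vowel flanked by voiceless consonants /p/ and /x/, so it deletes. /i/ is a high vowel flanked by voiceless consonants /h/ and /f/, so it deletes. → [vpxhfhef].
/msifuxhuhxezosawo/: /i/ is a high vowel flanked by voiceless consonants /s/ and /f/, so it deletes. /u/ is a high vowel flanked by voiceless consonants /f/ and /x/, so it deletes. /u/ is a high vowel flanked by voiceless consonants /h/ and /h/, so it deletes. → [msfxhhxezosawo].

xjoaxxhafhs, vpxhfhef, msfxhhxezosawo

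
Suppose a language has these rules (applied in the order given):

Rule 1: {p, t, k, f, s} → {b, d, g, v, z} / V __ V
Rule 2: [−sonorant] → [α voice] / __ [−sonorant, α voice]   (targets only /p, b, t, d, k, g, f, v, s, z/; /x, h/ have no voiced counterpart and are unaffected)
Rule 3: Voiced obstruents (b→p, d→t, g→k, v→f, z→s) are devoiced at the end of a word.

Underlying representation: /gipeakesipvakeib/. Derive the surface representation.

Rule 1 (intervocalic voicing): /p/ is a voiceless obstruent between vowels /i/ and /e/, so it voices to [b]. /k/ is a voiceless obstruent between vowels /a/ and /e/, so it voices to [g]. /s/ is a voiceless obstruent between vowels /e/ and /i/, so it voices to [z]. /k/ is a voiceless obstruent between vowels /a/ and /e/, so it voices to [g]. /gipeakesipvakeib/ → gibeagezipvageib.
Rule 2 (regressive voicing assimilation): /p/ precedes the voiced obstruent /v/, so it voices to [b] by assimilation. /gibeagezipvageib/ → gibeagezibvageib.
Rule 3 (final devoicing): /b/ is a voiced obstruent in word-final position, so it devoices to [p]. /gibeagezibvageib/ → gibeagezibvageip.

gibeagezibvageip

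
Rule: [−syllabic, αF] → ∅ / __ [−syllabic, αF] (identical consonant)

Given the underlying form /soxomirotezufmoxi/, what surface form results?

No segment of /soxomirotezufmoxi/ meets the structural description of the rule, so the form surfaces unchanged.

soxomirotezufmoxi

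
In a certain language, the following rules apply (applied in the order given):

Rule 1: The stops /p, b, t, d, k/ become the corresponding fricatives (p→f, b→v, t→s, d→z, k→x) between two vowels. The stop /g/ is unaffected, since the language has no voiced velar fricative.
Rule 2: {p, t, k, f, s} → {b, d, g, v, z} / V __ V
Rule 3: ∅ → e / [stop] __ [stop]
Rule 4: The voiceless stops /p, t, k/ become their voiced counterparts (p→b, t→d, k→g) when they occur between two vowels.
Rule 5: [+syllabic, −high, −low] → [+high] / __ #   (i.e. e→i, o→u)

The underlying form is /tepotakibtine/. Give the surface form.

tevozaxibedini

Rule 1 (intervocalic spirantization): /p/ is a stop between vowels /e/ and /o/, so it spirantizes to the fricative [f]. /t/ is a stop between vowels /o/ and /a/, so it spirantizes to the fricative [s]. /k/ is a stop between vowels /a/ and /i/, so it spirantizes to the fricative [x]. /tepotakibtine/ → tefosaxibtine.
Rule 2 (intervocalic voicing): /f/ is a voiceless obstruent between vowels /e/ and /o/, so it voices to [v]. /s/ is a voiceless obstruent between vowels /o/ and /a/, so it voices to [z]. /tefosaxibtine/ → tevozaxibtine.
Rule 3 (stop-cluster e-epenthesis): /b/ and /t/ form a stop–stop cluster, so [e] is inserted between them. /tevozaxibtine/ → tevozaxibetine.
Rule 4 (intervocalic voicing): /t/ is a voiceless stop between vowels /e/ and /i/, so it voices to [d]. /tevozaxibetine/ → tevozaxibedine.
Rule 5 (final vowel raising): /e/ is a mid vowel in word-final position, so it raises to [i]. /tevozaxibedine/ → tevozaxibedini.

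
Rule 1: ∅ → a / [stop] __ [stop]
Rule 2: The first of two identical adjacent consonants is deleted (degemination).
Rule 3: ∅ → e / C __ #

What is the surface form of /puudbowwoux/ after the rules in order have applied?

puudabowouxe

Rule 1 (stop-cluster a-epenthesis): /d/ and /b/ form a stop–stop cluster, so [a] is inserted between them. /puudbowwoux/ → puudabowwoux.
Rule 2 (degemination): /ww/ is a geminate; the first /w/ deletes. /puudabowwoux/ → puudabowoux.
Rule 3 (final e-epenthesis): the form ends in the consonant /x/, so [e] is inserted word-finally. /puudabowoux/ → puudabowouxe.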